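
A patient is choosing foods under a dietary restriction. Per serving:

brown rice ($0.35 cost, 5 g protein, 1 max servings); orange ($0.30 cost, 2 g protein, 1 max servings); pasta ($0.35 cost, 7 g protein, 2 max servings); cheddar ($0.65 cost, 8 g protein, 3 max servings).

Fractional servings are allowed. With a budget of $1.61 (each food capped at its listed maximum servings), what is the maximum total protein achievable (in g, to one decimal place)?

Protein per dollar: pasta 20, brown rice 14.29, cheddar 12.31, orange 6.667.
Take 2 servings of pasta: spends $0.70, +14.0 g protein (running total 14.0 g).
Take 1 serving of brown rice: spends $0.35, +5.0 g protein (running total 19.0 g).
Take 0.8615 servings of cheddar: spends $0.56, +6.9 g protein (running total 25.9 g).
Greedy by best ratio exhausts the cost allowance optimally: 25.9 g.

25.9 g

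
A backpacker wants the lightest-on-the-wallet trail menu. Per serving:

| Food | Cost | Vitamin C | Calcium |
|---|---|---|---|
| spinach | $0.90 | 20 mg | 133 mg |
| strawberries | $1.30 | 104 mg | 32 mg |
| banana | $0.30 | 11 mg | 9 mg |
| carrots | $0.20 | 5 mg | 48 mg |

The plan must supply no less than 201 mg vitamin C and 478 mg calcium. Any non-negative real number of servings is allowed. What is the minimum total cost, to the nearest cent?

$3.74

For a min-cost LP with two ≥-constraints, a basic feasible solution has at most two positive variables.
spinach only: max(201/20, 478/133) = 10.05 servings → $9.04.
strawberries only: max(201/104, 478/32) = 14.94 servings → $19.42.
banana only: max(201/11, 478/9) = 53.11 servings → $15.93.
carrots only: max(201/5, 478/48) = 40.2 servings → $8.04.
spinach + strawberries with both tight: 3.281 servings and 1.302 servings → $4.65.
spinach + banana with both tight: 2.688 servings and 13.39 servings → $6.43.
spinach + carrots: intersection lies outside the first quadrant.
strawberries + banana with both targets exact would need a negative amount; discard.
strawberries + carrots with both tight: 1.502 servings and 8.957 servings → $3.74.
banana + carrots with both tight: 15.03 servings and 7.141 servings → $5.94.
Cheapest feasible corner: $3.74.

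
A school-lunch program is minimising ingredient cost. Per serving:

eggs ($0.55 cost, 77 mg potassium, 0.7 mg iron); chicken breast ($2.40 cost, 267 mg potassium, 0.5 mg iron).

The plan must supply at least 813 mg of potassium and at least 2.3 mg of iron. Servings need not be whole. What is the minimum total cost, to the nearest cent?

eggs only: max(813/77, 2.3/0.7) = 10.56 servings → $5.81.
chicken breast only: max(813/267, 2.3/0.5) = 4.6 servings → $11.04.
eggs + chicken breast with both tight: 1.399 servings and 2.642 servings → $7.11.
So the least-cost plan costs $5.81.

$5.81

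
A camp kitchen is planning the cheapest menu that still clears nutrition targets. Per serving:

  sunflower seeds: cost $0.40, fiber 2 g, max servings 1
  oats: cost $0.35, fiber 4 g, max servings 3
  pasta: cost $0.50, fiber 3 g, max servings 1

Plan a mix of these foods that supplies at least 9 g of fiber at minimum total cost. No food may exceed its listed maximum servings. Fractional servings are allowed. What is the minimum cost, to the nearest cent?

Cost per g of fiber: oats $0.0875, pasta $0.1667, sunflower seeds $0.2000.
Take 2.25 servings of oats: +9.0 g fiber for $0.79 (total $0.79, still need 0.0 g).
Filling from the cheapest source first is optimal under one linear minimum: $0.79.

$0.79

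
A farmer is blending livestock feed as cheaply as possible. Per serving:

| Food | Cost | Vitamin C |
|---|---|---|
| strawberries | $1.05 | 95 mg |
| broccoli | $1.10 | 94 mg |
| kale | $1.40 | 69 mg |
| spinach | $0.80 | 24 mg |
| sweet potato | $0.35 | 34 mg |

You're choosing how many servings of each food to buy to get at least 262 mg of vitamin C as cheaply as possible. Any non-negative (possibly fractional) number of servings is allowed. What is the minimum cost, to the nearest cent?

$2.70

Cost per mg of vitamin C: sweet potato $0.0103, strawberries $0.0111, broccoli $0.0117, kale $0.0203, spinach $0.0333.
With no serving limits, use only sweet potato: 262 mg / 34 mg = 7.706 servings × $0.35 = $2.70.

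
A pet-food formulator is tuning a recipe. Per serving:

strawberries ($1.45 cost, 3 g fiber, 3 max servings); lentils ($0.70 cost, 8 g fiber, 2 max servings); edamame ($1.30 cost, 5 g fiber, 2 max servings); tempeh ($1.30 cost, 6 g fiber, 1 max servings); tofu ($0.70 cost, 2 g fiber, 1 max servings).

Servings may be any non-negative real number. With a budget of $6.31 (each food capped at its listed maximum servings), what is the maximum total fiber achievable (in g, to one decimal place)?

34.6 g

Fiber per dollar: lentils 11.43, tempeh 4.615, edamame 3.846, tofu 2.857, strawberries 2.069.
Take 2 servings of lentils: spends $1.40, +16.0 g fiber (running total 16.0 g).
Take 1 serving of tempeh: spends $1.30, +6.0 g fiber (running total 22.0 g).
Take 2 servings of edamame: spends $2.60, +10.0 g fiber (running total 32.0 g).
Take 1 serving of tofu: spends $0.70, +2.0 g fiber (running total 34.0 g).
Take 0.2138 servings of strawberries: spends $0.31, +0.6 g fiber (running total 34.6 g).
Filling greedily by fiber-per-dollar is optimal for one linear limit, giving 34.6 g.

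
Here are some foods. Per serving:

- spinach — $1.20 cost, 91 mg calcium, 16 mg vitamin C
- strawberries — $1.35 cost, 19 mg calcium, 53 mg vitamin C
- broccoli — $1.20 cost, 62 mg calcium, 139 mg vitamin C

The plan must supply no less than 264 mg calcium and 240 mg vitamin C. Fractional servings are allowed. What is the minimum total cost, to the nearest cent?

$4.06

Check every corner: each single food scaled to meet both minima, and each pair solved so both constraints bind.
spinach only: max(264/91, 240/16) = 15 servings → $18.00.
strawberries only: max(264/19, 240/53) = 13.89 servings → $18.76.
broccoli only: max(264/62, 240/139) = 4.258 servings → $5.11.
spinach + strawberries with both tight: 2.087 servings and 3.898 servings → $7.77.
spinach + broccoli with both tight: 1.871 servings and 1.511 servings → $4.06.
strawberries + broccoli: intersection lies outside the first quadrant.
The minimum over all feasible corners is $4.06.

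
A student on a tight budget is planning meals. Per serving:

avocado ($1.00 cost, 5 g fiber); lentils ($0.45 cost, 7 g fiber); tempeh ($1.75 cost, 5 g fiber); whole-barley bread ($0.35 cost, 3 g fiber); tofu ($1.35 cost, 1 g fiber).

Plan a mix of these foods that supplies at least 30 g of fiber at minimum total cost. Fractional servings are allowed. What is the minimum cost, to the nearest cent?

$1.93

Cost per g of fiber: lentils $0.0643, whole-barley bread $0.1167, avocado $0.2000, tempeh $0.3500, tofu $1.3500.
With no serving limits, use only lentils: 30 g / 7 g = 4.286 servings × $0.45 = $1.93.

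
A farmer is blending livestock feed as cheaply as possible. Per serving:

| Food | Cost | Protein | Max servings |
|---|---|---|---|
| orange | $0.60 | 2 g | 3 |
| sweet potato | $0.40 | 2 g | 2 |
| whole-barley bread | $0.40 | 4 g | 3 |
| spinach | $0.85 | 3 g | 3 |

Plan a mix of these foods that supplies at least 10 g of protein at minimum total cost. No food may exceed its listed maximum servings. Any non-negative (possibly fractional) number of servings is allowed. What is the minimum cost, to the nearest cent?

Cost per g of protein: whole-barley bread $0.1000, sweet potato $0.2000, spinach $0.2833, orange $0.3000.
Take 2.5 servings of whole-barley bread: +10.0 g protein for $1.00 (total $1.00, still need 0.0 g).
Filling from the cheapest source first is optimal under one linear minimum: $1.00.

$1.00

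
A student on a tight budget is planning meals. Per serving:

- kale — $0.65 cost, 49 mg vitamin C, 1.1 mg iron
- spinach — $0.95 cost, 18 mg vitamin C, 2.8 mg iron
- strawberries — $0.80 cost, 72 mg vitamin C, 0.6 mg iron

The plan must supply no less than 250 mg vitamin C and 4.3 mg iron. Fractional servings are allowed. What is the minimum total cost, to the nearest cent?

$3.12

Two binding constraints pin down two serving amounts, so the optimal mix uses at most two foods. The candidates are each food alone (scaled to the tighter of vitamin C/iron) and each pair with both constraints tight.
kale only: max(250/49, 4.3/1.1) = 5.102 servings → $3.32.
spinach only: max(250/18, 4.3/2.8) = 13.89 servings → $13.19.
strawberries only: max(250/72, 4.3/0.6) = 7.167 servings → $5.73.
kale + spinach with both targets exact would need a negative amount; discard.
kale + strawberries with both tight: 3.205 servings and 1.291 servings → $3.12.
spinach + strawberries with both tight: 0.8365 servings and 3.263 servings → $3.41.
So the least-cost plan costs $3.12.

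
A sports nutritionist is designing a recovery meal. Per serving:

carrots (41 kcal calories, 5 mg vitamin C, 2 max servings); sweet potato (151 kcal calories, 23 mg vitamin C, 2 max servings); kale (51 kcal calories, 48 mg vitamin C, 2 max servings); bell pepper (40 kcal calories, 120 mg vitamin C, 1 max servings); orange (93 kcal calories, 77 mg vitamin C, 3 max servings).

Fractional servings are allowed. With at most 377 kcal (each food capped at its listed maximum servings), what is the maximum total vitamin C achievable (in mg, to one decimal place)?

Vitamin C per kcal: bell pepper 3, kale 0.9412, orange 0.828, sweet potato 0.1523, carrots 0.122.
Take 1 serving of bell pepper: uses 40 kcal, +120.0 mg vitamin C (running total 120.0 mg).
Take 2 servings of kale: uses 102 kcal, +96.0 mg vitamin C (running total 216.0 mg).
Take 2.527 servings of orange: uses 235 kcal, +194.6 mg vitamin C (running total 410.6 mg).
Filling greedily by vitamin C-per-kcal is optimal for one linear limit, giving 410.6 mg.

410.6 mg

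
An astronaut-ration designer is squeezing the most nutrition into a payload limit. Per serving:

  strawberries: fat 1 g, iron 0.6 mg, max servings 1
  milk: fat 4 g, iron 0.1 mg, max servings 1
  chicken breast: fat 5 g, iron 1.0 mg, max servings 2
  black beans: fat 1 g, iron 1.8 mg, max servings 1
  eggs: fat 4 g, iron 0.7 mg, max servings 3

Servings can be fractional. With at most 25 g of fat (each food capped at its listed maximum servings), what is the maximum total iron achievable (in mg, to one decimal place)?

Iron per g fat: black beans 1.8, strawberries 0.6, chicken breast 0.2, eggs 0.175, milk 0.025.
Take 1 serving of black beans: uses 1 g fat, +1.8 mg iron (running total 1.8 mg).
Take 1 serving of strawberries: uses 1 g fat, +0.6 mg iron (running total 2.4 mg).
Take 2 servings of chicken breast: uses 10 g fat, +2.0 mg iron (running total 4.4 mg).
Take 3 servings of eggs: uses 12 g fat, +2.1 mg iron (running total 6.5 mg).
Take 0.25 servings of milk: uses 1 g fat, +0.0 mg iron (running total 6.5 mg).
Filling greedily by iron-per-g fat is optimal for one linear limit, giving 6.5 mg.

6.5 mg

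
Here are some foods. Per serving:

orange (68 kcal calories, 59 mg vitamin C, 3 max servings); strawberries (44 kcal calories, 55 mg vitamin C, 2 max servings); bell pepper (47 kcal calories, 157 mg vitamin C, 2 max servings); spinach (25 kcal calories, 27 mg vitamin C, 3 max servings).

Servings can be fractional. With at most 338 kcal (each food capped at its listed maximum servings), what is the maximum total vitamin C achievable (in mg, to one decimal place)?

575.3 mg

Vitamin C per kcal: bell pepper 3.34, strawberries 1.25, spinach 1.08, orange 0.8676.
Take 2 servings of bell pepper: uses 94 kcal, +314.0 mg vitamin C (running total 314.0 mg).
Take 2 servings of strawberries: uses 88 kcal, +110.0 mg vitamin C (running total 424.0 mg).
Take 3 servings of spinach: uses 75 kcal, +81.0 mg vitamin C (running total 505.0 mg).
Take 1.191 servings of orange: uses 81 kcal, +70.3 mg vitamin C (running total 575.3 mg).
Greedy by best ratio exhausts the calories allowance optimally: 575.3 mg.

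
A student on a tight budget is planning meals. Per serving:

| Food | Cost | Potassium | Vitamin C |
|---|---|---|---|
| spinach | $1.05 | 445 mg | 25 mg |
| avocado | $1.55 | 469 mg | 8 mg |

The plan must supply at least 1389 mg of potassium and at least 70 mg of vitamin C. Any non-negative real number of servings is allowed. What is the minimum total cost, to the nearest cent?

Minimising a linear cost over {potassium ≥ 1389, vitamin C ≥ 70, servings ≥ 0} — the optimum is at a vertex, using one or two foods.
spinach only: max(1389/445, 70/25) = 3.121 servings → $3.28.
avocado only: max(1389/469, 70/8) = 8.75 servings → $13.56.
spinach + avocado with both tight: 2.66 servings and 0.4378 servings → $3.47.
So the least-cost plan costs $3.28.

$3.28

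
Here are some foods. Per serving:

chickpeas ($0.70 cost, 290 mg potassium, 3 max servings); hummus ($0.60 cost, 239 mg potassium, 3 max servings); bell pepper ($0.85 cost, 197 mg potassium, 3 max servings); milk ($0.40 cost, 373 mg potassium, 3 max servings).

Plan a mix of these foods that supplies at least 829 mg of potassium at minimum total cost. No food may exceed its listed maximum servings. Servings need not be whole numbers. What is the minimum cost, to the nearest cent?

$0.89

Cost per mg of potassium: milk $0.0011, chickpeas $0.0024, hummus $0.0025, bell pepper $0.0043.
Take 2.223 servings of milk: +829.0 mg potassium for $0.89 (total $0.89, still need 0.0 mg).
Filling from the cheapest source first is optimal under one linear minimum: $0.89.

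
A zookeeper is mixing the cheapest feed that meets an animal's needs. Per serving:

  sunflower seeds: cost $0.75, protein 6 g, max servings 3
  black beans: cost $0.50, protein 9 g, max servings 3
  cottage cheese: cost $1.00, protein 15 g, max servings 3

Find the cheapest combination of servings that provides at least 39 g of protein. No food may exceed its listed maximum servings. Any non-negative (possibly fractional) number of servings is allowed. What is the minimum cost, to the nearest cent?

Cost per g of protein: black beans $0.0556, cottage cheese $0.0667, sunflower seeds $0.1250.
Take 3 servings of black beans: +27.0 g protein for $1.50 (total $1.50, still need 12.0 g).
Take 0.8 servings of cottage cheese: +12.0 g protein for $0.80 (total $2.30, still need 0.0 g).
Greedy by cheapest-per-g is optimal for a single linear constraint, so the minimum cost is $2.30.

$2.30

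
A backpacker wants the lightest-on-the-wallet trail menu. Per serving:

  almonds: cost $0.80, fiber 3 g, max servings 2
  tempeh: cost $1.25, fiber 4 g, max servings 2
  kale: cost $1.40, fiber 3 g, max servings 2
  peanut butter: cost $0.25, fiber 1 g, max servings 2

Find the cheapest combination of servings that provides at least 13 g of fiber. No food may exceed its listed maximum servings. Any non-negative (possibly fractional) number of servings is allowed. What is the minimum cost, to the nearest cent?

Cost per g of fiber: peanut butter $0.2500, almonds $0.2667, tempeh $0.3125, kale $0.4667.
Take 2 servings of peanut butter: +2.0 g fiber for $0.50 (total $0.50, still need 11.0 g).
Take 2 servings of almonds: +6.0 g fiber for $1.60 (total $2.10, still need 5.0 g).
Take 1.25 servings of tempeh: +5.0 g fiber for $1.56 (total $3.66, still need 0.0 g).
Greedy by cheapest-per-g is optimal for a single linear constraint, so the minimum cost is $3.66.

$3.66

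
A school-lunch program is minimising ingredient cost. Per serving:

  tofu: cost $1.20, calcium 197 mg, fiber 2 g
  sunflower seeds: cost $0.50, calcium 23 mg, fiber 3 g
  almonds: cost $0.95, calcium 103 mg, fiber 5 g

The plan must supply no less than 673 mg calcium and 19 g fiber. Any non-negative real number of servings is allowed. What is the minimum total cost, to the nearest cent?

This is a tiny linear program; its minimum lies at a vertex of the feasible set. List the vertices and price them.
tofu only: max(673/197, 19/2) = 9.5 servings → $11.40.
sunflower seeds only: max(673/23, 19/3) = 29.26 servings → $14.63.
almonds only: max(673/103, 19/5) = 6.534 servings → $6.21.
tofu + sunflower seeds with both tight: 2.903 servings and 4.398 servings → $5.68.
tofu + almonds with both tight: 1.807 servings and 3.077 servings → $5.09.
sunflower seeds + almonds: intersection lies outside the first quadrant.
Cheapest feasible corner: $5.09.

$5.09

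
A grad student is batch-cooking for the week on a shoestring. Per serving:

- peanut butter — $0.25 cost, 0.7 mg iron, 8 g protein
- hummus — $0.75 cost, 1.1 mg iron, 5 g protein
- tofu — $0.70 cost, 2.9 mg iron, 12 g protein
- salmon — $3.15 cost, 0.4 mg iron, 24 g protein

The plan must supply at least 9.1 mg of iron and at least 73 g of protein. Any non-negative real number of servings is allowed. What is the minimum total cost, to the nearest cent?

$2.76

The cheapest plan sits at a corner of the feasible region — with two constraints it uses at most two foods.
peanut butter only: max(9.1/0.7, 73/8) = 13 servings → $3.25.
hummus only: max(9.1/1.1, 73/5) = 14.6 servings → $10.95.
tofu only: max(9.1/2.9, 73/12) = 6.083 servings → $4.26.
salmon only: max(9.1/0.4, 73/24) = 22.75 servings → $71.66.
peanut butter + hummus with both tight: 6.566 servings and 4.094 servings → $4.71.
peanut butter + tofu with both tight: 6.926 servings and 1.466 servings → $2.76.
peanut butter + salmon with both targets exact would need a negative amount; discard.
hummus + tofu: intersection lies outside the first quadrant.
hummus + salmon with both tight: 7.754 servings and 1.426 servings → $10.31.
tofu + salmon with both tight: 2.92 servings and 1.582 servings → $7.03.
The minimum over all feasible corners is $2.76.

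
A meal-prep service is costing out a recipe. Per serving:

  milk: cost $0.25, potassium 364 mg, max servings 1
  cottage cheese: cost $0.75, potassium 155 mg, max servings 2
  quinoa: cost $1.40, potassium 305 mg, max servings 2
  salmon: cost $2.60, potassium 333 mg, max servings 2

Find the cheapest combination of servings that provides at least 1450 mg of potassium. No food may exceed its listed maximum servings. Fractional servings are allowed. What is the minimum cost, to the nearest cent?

Cost per mg of potassium: milk $0.0007, quinoa $0.0046, cottage cheese $0.0048, salmon $0.0078.
Take 1 serving of milk: +364.0 mg potassium for $0.25 (total $0.25, still need 1086.0 mg).
Take 2 servings of quinoa: +610.0 mg potassium for $2.80 (total $3.05, still need 476.0 mg).
Take 2 servings of cottage cheese: +310.0 mg potassium for $1.50 (total $4.55, still need 166.0 mg).
Take 0.4985 servings of salmon: +166.0 mg potassium for $1.30 (total $5.85, still need 0.0 mg).
Greedy by cheapest-per-mg is optimal for a single linear constraint, so the minimum cost is $5.85.

$5.85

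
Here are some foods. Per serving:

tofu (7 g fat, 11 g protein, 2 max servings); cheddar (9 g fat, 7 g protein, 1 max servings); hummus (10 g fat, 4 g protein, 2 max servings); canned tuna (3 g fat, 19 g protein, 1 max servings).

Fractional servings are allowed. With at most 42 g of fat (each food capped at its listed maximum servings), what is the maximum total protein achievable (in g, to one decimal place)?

54.4 g

Protein per g fat: canned tuna 6.333, tofu 1.571, cheddar 0.7778, hummus 0.4.
Take 1 serving of canned tuna: uses 3 g fat, +19.0 g protein (running total 19.0 g).
Take 2 servings of tofu: uses 14 g fat, +22.0 g protein (running total 41.0 g).
Take 1 serving of cheddar: uses 9 g fat, +7.0 g protein (running total 48.0 g).
Take 1.6 servings of hummus: uses 16 g fat, +6.4 g protein (running total 54.4 g).
Greedy by best ratio exhausts the fat allowance optimally: 54.4 g.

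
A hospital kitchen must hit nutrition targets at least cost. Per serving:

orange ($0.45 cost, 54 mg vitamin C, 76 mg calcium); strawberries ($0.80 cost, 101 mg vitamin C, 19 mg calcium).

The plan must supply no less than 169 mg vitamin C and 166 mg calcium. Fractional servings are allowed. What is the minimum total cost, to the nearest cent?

Compare the cost at each extreme point of the feasible region.
orange only: max(169/54, 166/76) = 3.13 servings → $1.41.
strawberries only: max(169/101, 166/19) = 8.737 servings → $6.99.
orange + strawberries with both tight: 2.038 servings and 0.5835 servings → $1.38.
So the least-cost plan costs $1.38.

$1.38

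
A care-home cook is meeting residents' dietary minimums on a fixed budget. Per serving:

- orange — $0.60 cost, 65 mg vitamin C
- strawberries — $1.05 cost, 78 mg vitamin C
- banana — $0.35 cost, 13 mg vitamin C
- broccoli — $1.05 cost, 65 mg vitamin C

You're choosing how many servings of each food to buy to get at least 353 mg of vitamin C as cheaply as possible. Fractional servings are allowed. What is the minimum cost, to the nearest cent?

Cost per mg of vitamin C: orange $0.0092, strawberries $0.0135, broccoli $0.0162, banana $0.0269.
With no serving limits, use only orange: 353 mg / 65 mg = 5.431 servings × $0.60 = $3.26.

$3.26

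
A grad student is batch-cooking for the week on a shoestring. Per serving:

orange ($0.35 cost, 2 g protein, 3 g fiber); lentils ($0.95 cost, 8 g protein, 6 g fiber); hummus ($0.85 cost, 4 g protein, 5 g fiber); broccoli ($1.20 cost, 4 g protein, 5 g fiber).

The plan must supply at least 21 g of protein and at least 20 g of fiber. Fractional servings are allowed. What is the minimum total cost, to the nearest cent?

Check every corner: each single food scaled to meet both minima, and each pair solved so both constraints bind.
orange only: max(21/2, 20/3) = 10.5 servings → $3.67.
lentils only: max(21/8, 20/6) = 3.333 servings → $3.17.
hummus only: max(21/4, 20/5) = 5.25 servings → $4.46.
broccoli only: max(21/4, 20/5) = 5.25 servings → $6.30.
orange + lentils with both tight: 2.833 servings and 1.917 servings → $2.81.
orange + hummus: the both-tight solution has a negative serving — not a feasible corner.
orange + broccoli: intersection lies outside the first quadrant.
lentils + hummus with both tight: 1.562 servings and 2.125 servings → $3.29.
lentils + broccoli with both tight: 1.562 servings and 2.125 servings → $4.03.
hummus + broccoli (both tight): parallel constraints — no distinct corner.
Cheapest feasible corner: $2.81.

$2.81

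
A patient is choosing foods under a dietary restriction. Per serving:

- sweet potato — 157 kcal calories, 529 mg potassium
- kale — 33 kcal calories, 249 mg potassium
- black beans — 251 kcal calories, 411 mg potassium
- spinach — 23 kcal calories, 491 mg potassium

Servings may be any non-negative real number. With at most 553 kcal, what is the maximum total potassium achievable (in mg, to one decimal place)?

Potassium per kcal: spinach 21.35, kale 7.545, sweet potato 3.369, black beans 1.637.
With no serving limits, spend the whole calories allowance on spinach: 553 kcal / 23 kcal × 491 mg = 11805.3 mg.

11805.3 mg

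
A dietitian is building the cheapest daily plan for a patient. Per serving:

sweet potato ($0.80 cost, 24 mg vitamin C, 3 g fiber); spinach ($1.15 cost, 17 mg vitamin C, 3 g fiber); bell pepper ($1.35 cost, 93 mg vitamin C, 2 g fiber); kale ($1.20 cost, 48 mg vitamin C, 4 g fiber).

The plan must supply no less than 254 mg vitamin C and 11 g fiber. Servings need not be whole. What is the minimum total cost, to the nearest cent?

$4.63

Compare the cost at each extreme point of the feasible region.
sweet potato only: max(254/24, 11/3) = 10.58 servings → $8.47.
spinach only: max(254/17, 11/3) = 14.94 servings → $17.18.
bell pepper only: max(254/93, 11/2) = 5.5 servings → $7.42.
kale only: max(254/48, 11/4) = 5.292 servings → $6.35.
sweet potato + spinach with both targets exact would need a negative amount; discard.
sweet potato + bell pepper with both tight: 2.229 servings and 2.156 servings → $4.69.
sweet potato + kale: intersection lies outside the first quadrant.
spinach + bell pepper with both tight: 2.102 servings and 2.347 servings → $5.59.
spinach + kale with both targets exact would need a negative amount; discard.
bell pepper + kale with both tight: 1.768 servings and 1.866 servings → $4.63.
The minimum over all feasible corners is $4.63.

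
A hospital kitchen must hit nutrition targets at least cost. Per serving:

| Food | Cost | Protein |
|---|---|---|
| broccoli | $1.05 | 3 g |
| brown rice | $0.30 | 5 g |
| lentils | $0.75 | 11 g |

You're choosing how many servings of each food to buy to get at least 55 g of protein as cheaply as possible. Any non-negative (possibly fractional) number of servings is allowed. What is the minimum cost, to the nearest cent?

$3.30

Cost per g of protein: brown rice $0.0600, lentils $0.0682, broccoli $0.3500.
With no serving limits, use only brown rice: 55 g / 5 g = 11 servings × $0.30 = $3.30.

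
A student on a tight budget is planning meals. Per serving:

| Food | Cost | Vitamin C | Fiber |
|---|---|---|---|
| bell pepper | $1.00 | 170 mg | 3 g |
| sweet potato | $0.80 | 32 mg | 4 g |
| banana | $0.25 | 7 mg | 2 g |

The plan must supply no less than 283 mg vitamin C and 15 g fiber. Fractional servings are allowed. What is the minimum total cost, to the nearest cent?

Check every corner: each single food scaled to meet both minima, and each pair solved so both constraints bind.
bell pepper only: max(283/170, 15/3) = 5 servings → $5.00.
sweet potato only: max(283/32, 15/4) = 8.844 servings → $7.08.
banana only: max(283/7, 15/2) = 40.43 servings → $10.11.
bell pepper + sweet potato with both tight: 1.116 servings and 2.913 servings → $3.45.
bell pepper + banana with both tight: 1.445 servings and 5.332 servings → $2.78.
sweet potato + banana with both targets exact would need a negative amount; discard.
The minimum over all feasible corners is $2.78.

$2.78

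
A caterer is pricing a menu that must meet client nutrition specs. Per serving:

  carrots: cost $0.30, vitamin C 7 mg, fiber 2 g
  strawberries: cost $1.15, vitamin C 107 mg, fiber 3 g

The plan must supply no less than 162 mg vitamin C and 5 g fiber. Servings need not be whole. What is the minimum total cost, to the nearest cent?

$1.80

carrots only: max(162/7, 5/2) = 23.14 servings → $6.94.
strawberries only: max(162/107, 5/3) = 1.667 servings → $1.92.
carrots + strawberries with both tight: 0.2539 servings and 1.497 servings → $1.80.
So the least-cost plan costs $1.80.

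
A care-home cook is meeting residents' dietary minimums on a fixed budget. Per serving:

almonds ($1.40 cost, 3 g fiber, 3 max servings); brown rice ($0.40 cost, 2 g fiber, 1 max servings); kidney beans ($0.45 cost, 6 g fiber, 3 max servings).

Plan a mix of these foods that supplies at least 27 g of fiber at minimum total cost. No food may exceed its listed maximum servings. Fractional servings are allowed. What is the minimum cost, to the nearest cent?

Cost per g of fiber: kidney beans $0.0750, brown rice $0.2000, almonds $0.4667.
Take 3 servings of kidney beans: +18.0 g fiber for $1.35 (total $1.35, still need 9.0 g).
Take 1 serving of brown rice: +2.0 g fiber for $0.40 (total $1.75, still need 7.0 g).
Take 2.333 servings of almonds: +7.0 g fiber for $3.27 (total $5.02, still need 0.0 g).
Greedy by cheapest-per-g is optimal for a single linear constraint, so the minimum cost is $5.02.

$5.02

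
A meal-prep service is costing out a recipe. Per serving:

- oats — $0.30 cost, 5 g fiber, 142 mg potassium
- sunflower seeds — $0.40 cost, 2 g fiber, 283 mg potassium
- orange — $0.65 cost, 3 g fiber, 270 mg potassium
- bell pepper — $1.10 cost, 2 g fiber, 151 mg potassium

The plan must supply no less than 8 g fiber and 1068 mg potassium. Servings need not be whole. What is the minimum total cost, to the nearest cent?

$1.52

An LP optimum is at a vertex; with two nutrient constraints at most two foods are used. Check each candidate.
oats only: max(8/5, 1068/142) = 7.521 servings → $2.26.
sunflower seeds only: max(8/2, 1068/283) = 4 servings → $1.60.
orange only: max(8/3, 1068/270) = 3.956 servings → $2.57.
bell pepper only: max(8/2, 1068/151) = 7.073 servings → $7.78.
oats + sunflower seeds with both tight: 0.1132 servings and 3.717 servings → $1.52.
oats + orange: intersection lies outside the first quadrant.
oats + bell pepper with both targets exact would need a negative amount; discard.
sunflower seeds + orange with both tight: 3.379 servings and 0.4142 servings → $1.62.
sunflower seeds + bell pepper with both tight: 3.515 servings and 0.4848 servings → $1.94.
orange + bell pepper with both targets exact would need a negative amount; discard.
The minimum over all feasible corners is $1.52.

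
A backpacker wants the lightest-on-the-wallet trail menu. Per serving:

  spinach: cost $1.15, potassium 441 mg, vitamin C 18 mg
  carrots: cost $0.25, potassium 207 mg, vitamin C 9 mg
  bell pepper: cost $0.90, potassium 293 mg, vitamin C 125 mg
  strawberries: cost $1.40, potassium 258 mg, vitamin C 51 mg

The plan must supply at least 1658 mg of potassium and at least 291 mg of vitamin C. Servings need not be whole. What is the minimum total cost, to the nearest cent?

At the optimum either one food covers both requirements or two foods hit both targets exactly; no other combination can be cheaper.
spinach only: max(1658/441, 291/18) = 16.17 servings → $18.59.
carrots only: max(1658/207, 291/9) = 32.33 servings → $8.08.
bell pepper only: max(1658/293, 291/125) = 5.659 servings → $5.09.
strawberries only: max(1658/258, 291/51) = 6.426 servings → $9.00.
spinach + carrots: intersection lies outside the first quadrant.
spinach + bell pepper with both tight: 2.447 servings and 1.976 servings → $4.59.
spinach + strawberries with both tight: 0.5312 servings and 5.518 servings → $8.34.
carrots + bell pepper with both tight: 5.249 servings and 1.95 servings → $3.07.
carrots + strawberries with both tight: 1.151 servings and 5.503 servings → $7.99.
bell pepper + strawberries: intersection lies outside the first quadrant.
So the least-cost plan costs $3.07.

$3.07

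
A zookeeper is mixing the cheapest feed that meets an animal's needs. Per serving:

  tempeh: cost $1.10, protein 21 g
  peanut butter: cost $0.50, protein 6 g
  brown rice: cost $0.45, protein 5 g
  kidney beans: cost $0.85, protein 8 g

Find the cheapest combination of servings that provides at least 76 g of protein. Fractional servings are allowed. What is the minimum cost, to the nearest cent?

Cost per g of protein: tempeh $0.0524, peanut butter $0.0833, brown rice $0.0900, kidney beans $0.1062.
With no serving limits, use only tempeh: 76 g / 21 g = 3.619 servings × $1.10 = $3.98.

$3.98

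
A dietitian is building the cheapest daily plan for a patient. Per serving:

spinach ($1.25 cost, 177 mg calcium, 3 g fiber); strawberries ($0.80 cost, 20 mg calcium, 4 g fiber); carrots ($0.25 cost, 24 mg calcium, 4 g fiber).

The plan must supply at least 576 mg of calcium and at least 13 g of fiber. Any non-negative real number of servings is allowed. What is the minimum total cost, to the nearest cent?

$4.14

Minimising a linear cost over {calcium ≥ 576, fiber ≥ 13, servings ≥ 0} — the optimum is at a vertex, using one or two foods.
spinach only: max(576/177, 13/3) = 4.333 servings → $5.42.
strawberries only: max(576/20, 13/4) = 28.8 servings → $23.04.
carrots only: max(576/24, 13/4) = 24 servings → $6.00.
spinach + strawberries with both tight: 3.154 servings and 0.8843 servings → $4.65.
spinach + carrots with both tight: 3.132 servings and 0.9009 servings → $4.14.
strawberries + carrots: intersection lies outside the first quadrant.
The minimum over all feasible corners is $4.14.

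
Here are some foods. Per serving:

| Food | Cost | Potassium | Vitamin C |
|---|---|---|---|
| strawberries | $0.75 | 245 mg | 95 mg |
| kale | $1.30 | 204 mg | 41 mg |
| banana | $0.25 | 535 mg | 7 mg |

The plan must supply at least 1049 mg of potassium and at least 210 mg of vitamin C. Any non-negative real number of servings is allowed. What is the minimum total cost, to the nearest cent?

Minimising a linear cost over {potassium ≥ 1049, vitamin C ≥ 210, servings ≥ 0} — the optimum is at a vertex, using one or two foods.
strawberries only: max(1049/245, 210/95) = 4.282 servings → $3.21.
kale only: max(1049/204, 210/41) = 5.142 servings → $6.68.
banana only: max(1049/535, 210/7) = 30 servings → $7.50.
strawberries + kale with both targets exact would need a negative amount; discard.
strawberries + banana with both tight: 2.138 servings and 0.9816 servings → $1.85.
kale + banana with both tight: 5.121 servings and 0.008241 servings → $6.66.
Cheapest feasible corner: $1.85.

$1.85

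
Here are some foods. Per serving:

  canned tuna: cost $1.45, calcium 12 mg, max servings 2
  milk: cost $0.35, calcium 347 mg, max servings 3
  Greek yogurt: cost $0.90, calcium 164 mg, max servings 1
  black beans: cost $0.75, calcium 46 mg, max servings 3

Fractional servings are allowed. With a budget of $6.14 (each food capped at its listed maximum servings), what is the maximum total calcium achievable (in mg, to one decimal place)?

Calcium per dollar: milk 991.4, Greek yogurt 182.2, black beans 61.33, canned tuna 8.276.
Take 3 servings of milk: spends $1.05, +1041.0 mg calcium (running total 1041.0 mg).
Take 1 serving of Greek yogurt: spends $0.90, +164.0 mg calcium (running total 1205.0 mg).
Take 3 servings of black beans: spends $2.25, +138.0 mg calcium (running total 1343.0 mg).
Take 1.338 servings of canned tuna: spends $1.94, +16.1 mg calcium (running total 1359.1 mg).
Greedy by best ratio exhausts the cost allowance optimally: 1359.1 mg.

1359.1 mg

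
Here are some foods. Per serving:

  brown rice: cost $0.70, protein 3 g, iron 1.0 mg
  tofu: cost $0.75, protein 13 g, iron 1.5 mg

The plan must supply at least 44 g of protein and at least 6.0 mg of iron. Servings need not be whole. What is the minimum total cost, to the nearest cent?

$3.00

For a min-cost LP with two ≥-constraints, a basic feasible solution has at most two positive variables.
brown rice only: max(44/3, 6.0/1.0) = 14.67 servings → $10.27.
tofu only: max(44/13, 6.0/1.5) = 4 servings → $3.00.
brown rice + tofu with both tight: 1.412 servings and 3.059 servings → $3.28.
Cheapest feasible corner: $3.00.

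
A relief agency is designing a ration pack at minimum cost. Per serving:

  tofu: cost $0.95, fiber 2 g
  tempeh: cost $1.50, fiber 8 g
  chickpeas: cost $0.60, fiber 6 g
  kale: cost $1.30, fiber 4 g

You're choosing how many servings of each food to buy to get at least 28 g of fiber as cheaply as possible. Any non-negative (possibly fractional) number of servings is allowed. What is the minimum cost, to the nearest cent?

Cost per g of fiber: chickpeas $0.1000, tempeh $0.1875, kale $0.3250, tofu $0.4750.
With no serving limits, use only chickpeas: 28 g / 6 g = 4.667 servings × $0.60 = $2.80.

$2.80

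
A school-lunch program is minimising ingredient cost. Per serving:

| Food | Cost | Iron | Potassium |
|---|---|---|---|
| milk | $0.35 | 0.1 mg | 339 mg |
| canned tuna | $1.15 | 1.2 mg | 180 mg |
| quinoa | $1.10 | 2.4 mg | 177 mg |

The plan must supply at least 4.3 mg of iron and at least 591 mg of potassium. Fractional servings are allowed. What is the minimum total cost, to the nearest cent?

$2.22

An LP optimum is at a vertex; with two nutrient constraints at most two foods are used. Check each candidate.
milk only: max(4.3/0.1, 591/339) = 43 servings → $15.05.
canned tuna only: max(4.3/1.2, 591/180) = 3.583 servings → $4.12.
quinoa only: max(4.3/2.4, 591/177) = 3.339 servings → $3.67.
milk + canned tuna: intersection lies outside the first quadrant.
milk + quinoa with both tight: 0.8259 servings and 1.757 servings → $2.22.
canned tuna + quinoa with both tight: 2.993 servings and 0.2951 servings → $3.77.
So the least-cost plan costs $2.22.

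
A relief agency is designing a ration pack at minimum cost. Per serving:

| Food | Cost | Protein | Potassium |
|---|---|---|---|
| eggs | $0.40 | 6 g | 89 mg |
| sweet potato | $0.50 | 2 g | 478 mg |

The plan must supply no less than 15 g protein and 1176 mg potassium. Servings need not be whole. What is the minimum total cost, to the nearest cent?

An LP optimum is at a vertex; with two nutrient constraints at most two foods are used. Check each candidate.
eggs only: max(15/6, 1176/89) = 13.21 servings → $5.29.
sweet potato only: max(15/2, 1176/478) = 7.5 servings → $3.75.
eggs + sweet potato with both tight: 1.791 servings and 2.127 servings → $1.78.
The minimum over all feasible corners is $1.78.

$1.78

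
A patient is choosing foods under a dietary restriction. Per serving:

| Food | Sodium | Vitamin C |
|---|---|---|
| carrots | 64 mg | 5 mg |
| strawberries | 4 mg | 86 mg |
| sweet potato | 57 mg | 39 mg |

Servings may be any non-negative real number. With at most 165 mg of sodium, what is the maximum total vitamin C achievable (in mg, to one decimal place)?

Vitamin C per mg sodium: strawberries 21.5, sweet potato 0.6842, carrots 0.07812.
With no serving limits, spend the whole sodium allowance on strawberries: 165 mg / 4 mg × 86 mg = 3547.5 mg.

3547.5 mg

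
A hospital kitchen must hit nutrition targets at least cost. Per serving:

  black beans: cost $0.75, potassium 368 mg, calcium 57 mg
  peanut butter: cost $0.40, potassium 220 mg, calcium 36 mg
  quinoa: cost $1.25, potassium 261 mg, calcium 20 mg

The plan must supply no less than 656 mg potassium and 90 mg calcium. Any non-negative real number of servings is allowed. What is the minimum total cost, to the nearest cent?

$1.19

The cheapest plan sits at a corner of the feasible region — with two constraints it uses at most two foods.
black beans only: max(656/368, 90/57) = 1.783 servings → $1.34.
peanut butter only: max(656/220, 90/36) = 2.982 servings → $1.19.
quinoa only: max(656/261, 90/20) = 4.5 servings → $5.62.
black beans + peanut butter: the both-tight solution has a negative serving — not a feasible corner.
black beans + quinoa with both tight: 1.38 servings and 0.5683 servings → $1.75.
peanut butter + quinoa with both tight: 2.076 servings and 0.7638 servings → $1.79.
So the least-cost plan costs $1.19.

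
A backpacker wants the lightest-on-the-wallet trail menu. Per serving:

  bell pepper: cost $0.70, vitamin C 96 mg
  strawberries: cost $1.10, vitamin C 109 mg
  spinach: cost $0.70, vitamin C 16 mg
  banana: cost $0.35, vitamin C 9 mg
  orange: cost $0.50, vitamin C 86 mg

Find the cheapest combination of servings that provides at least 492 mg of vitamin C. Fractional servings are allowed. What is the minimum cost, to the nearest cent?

$2.86

Cost per mg of vitamin C: orange $0.0058, bell pepper $0.0073, strawberries $0.0101, banana $0.0389, spinach $0.0437.
With no serving limits, use only orange: 492 mg / 86 mg = 5.721 servings × $0.50 = $2.86.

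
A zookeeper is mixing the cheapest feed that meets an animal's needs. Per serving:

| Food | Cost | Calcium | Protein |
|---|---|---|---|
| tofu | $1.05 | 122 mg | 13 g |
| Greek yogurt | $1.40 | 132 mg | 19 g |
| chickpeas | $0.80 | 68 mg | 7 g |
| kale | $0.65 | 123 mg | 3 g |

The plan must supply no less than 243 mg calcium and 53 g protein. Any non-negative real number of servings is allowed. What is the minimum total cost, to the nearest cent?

Check every corner: each single food scaled to meet both minima, and each pair solved so both constraints bind.
tofu only: max(243/122, 53/13) = 4.077 servings → $4.28.
Greek yogurt only: max(243/132, 53/19) = 2.789 servings → $3.91.
chickpeas only: max(243/68, 53/7) = 7.571 servings → $6.06.
kale only: max(243/123, 53/3) = 17.67 servings → $11.48.
tofu + Greek yogurt with both targets exact would need a negative amount; discard.
tofu + chickpeas: intersection lies outside the first quadrant.
tofu + kale with both targets exact would need a negative amount; discard.
Greek yogurt + chickpeas with both targets exact would need a negative amount; discard.
Greek yogurt + kale: intersection lies outside the first quadrant.
chickpeas + kale with both targets exact would need a negative amount; discard.
The minimum over all feasible corners is $3.91.

$3.91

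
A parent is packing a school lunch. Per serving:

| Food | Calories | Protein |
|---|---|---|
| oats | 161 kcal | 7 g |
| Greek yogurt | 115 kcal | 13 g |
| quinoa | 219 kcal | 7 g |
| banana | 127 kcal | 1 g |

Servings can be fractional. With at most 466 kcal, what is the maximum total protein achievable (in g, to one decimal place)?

52.7 g

Protein per kcal: Greek yogurt 0.113, oats 0.04348, quinoa 0.03196, banana 0.007874.
With no serving limits, spend the whole calories allowance on Greek yogurt: 466 kcal / 115 kcal × 13 g = 52.7 g.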